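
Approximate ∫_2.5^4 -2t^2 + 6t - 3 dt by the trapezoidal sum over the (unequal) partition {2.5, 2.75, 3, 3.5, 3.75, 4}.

Subinterval widths: 0.25, 0.25, 0.5, 0.25, 0.25.
f(2.5) = -0.5, f(2.75) = -1.625, f(3) = -3, f(3.5) = -6.5, f(3.75) = -8.625, f(4) = -11.
On each subinterval the trapezoid contributes (Δt_i/2)·[f(t_{i-1}) + f(t_i)].
Sum = -7.5625.

-7.5625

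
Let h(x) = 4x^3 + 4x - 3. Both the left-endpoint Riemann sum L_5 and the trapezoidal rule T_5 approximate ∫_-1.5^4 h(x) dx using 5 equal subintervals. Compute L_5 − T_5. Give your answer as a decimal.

L_5 = 118.25.
T_5 = 278.575.
L_5 − T_5 = -160.325.

-160.325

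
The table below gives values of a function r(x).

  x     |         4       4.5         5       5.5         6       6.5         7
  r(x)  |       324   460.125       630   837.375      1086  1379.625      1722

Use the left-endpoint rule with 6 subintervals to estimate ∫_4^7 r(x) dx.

2358.5625

Δx = 0.5.
Sum = 0.5·[324 + 460.125 + 630 + 837.375 + 1086 + 1379.625] = 2358.5625.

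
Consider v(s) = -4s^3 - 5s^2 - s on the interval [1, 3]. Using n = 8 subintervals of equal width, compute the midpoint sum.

-127.03125

Δs = (3 − 1)/8 = 0.25.
Midpoints: 1.125, 1.375, 1.625, 1.875, 2.125, 2.375, 2.625, 2.875.
v(1.125) = -13.1484375, v(1.375) = -21.2265625, v(1.625) = -31.9921875, v(1.875) = -45.8203125, v(2.125) = -63.0859375, v(2.375) = -84.1640625, v(2.625) = -109.4296875, v(2.875) = -139.2578125.
Sum = Δs · [v(1.125) + v(1.375) + v(1.625) + ...].
Sum = -127.03125.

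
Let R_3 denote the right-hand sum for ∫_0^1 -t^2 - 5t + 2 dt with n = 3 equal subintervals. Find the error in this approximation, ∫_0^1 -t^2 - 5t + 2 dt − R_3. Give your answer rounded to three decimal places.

1.019

Exact integral: ∫_0^1 f(t) dt ≈ -0.83333.
R_3 ≈ -1.85185.
Error ≈ -0.83333 − (-1.85185) ≈ 1.019.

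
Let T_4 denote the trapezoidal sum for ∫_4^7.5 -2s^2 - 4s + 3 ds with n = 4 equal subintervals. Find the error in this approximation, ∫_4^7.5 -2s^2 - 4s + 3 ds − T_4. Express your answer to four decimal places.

0.8932

Exact integral: ∫_4^7.5 f(s) ds ≈ -308.583333.
T_4 = -309.4765625.
Error ≈ -308.583333 − (-309.4765625) ≈ 0.8932.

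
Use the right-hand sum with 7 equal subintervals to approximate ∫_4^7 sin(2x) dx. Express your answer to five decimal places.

Δx = (7 − 4)/7 = 3/7.
Right endpoints: 31/7, 34/7, 37/7, 40/7, 43/7, 46/7, 7.
f(31/7) ≈ 0.53764, f(34/7) ≈ -0.28548, f(37/7) ≈ -0.91139, f(40/7) ≈ -0.90771, f(43/7) ≈ -0.27699, f(46/7) ≈ 0.54508, f(7) ≈ 0.99061.
Sum = Δx · [f(31/7) + f(34/7) + f(37/7) + ...].
Sum ≈ -0.13210.

-0.13210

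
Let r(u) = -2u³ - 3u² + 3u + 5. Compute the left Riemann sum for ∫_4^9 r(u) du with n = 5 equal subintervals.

-2975

Δu = (9 − 4)/5 = 1.
Left endpoints: 4, 5, 6, 7, 8.
r(4) = -159, r(5) = -305, r(6) = -517, r(7) = -807, r(8) = -1187.
Sum = Δu · [r(4) + r(5) + r(6) + r(7) + r(8)].
Sum = -2975.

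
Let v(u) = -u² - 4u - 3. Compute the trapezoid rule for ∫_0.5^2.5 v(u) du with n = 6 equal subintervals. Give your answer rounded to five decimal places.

-23.20370

Δu = (2.5 − 0.5)/6 = 1/3.
v(0.5) = -5.25, v(5/6) = -253/36, v(7/6) = -325/36, v(1.5) = -11.25, v(11/6) = -493/36, v(13/6) = -589/36, v(2.5) = -19.25.
T_6 = (Δu/2)·[v(u_0) + 2v(u_1) + ... + 2v(u_{5}) + v(u_6)].
Sum ≈ -23.20370.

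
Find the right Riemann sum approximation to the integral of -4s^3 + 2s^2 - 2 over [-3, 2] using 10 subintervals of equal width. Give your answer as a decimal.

42.5

Δs = (2 − (-3))/10 = 0.5.
Right endpoints: -2.5, -2, -1.5, -1, -0.5, 0, 0.5, 1, 1.5, 2.
f(-2.5) = 73, f(-2) = 38, f(-1.5) = 16, f(-1) = 4, f(-0.5) = -1, f(0) = -2, f(0.5) = -2, f(1) = -4, f(1.5) = -11, f(2) = -26.
Sum = Δs · [f(-2.5) + f(-2) + f(-1.5) + ...].
Sum = 42.5.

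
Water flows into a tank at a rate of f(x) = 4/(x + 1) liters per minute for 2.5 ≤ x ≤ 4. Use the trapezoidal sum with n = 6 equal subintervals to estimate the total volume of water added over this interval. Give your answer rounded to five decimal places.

Δx = (4 − 2.5)/6 = 0.25.
f(2.5) = 8/7, f(2.75) = 16/15, f(3) = 1, f(3.25) = 16/17, f(3.5) = 8/9, f(3.75) = 16/19, f(4) = 0.8.
T_6 = (Δx/2)·[f(x_0) + 2f(x_1) + ... + 2f(x_{5}) + f(x_6)].
Sum ≈ 1.42757.

1.42757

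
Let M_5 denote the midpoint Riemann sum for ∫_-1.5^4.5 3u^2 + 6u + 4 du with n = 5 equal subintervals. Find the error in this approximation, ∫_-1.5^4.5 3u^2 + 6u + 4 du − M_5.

2.16

Exact integral: ∫_-1.5^4.5 f(u) du = 172.5.
M_5 = 170.34.
Error = 172.5 − 170.34 = 2.16.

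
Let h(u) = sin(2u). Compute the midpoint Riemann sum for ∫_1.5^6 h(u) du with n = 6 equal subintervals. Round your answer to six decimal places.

Δu = (6 − 1.5)/6 = 0.75.
Midpoints: 1.875, 2.625, 3.375, 4.125, 4.875, 5.625.
h(1.875) ≈ -0.571561, h(2.625) ≈ -0.858934, h(3.375) ≈ 0.450044, h(4.125) ≈ 0.922604, h(4.875) ≈ -0.319519, h(5.625) ≈ -0.967808.
Sum = Δu · [h(1.875) + h(2.625) + h(3.375) + ...].
Sum ≈ -1.008881.

-1.008881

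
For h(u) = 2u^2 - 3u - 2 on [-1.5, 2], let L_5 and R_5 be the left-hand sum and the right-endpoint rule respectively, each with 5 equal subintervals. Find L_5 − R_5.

4.9

L_5 = 0.98.
R_5 = -3.92.
L_5 − R_5 = 4.9.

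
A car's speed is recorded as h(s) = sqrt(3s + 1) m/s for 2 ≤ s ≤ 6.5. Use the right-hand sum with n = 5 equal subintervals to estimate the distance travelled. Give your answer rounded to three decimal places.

17.342

Δs = (6.5 − 2)/5 = 0.9.
Right endpoints: 2.9, 3.8, 4.7, 5.6, 6.5.
h(2.9) ≈ 3.114, h(3.8) ≈ 3.521, h(4.7) ≈ 3.886, h(5.6) ≈ 4.219, h(6.5) ≈ 4.528.
Sum = Δs · [h(2.9) + h(3.8) + h(4.7) + h(5.6) + h(6.5)].
Sum ≈ 17.342.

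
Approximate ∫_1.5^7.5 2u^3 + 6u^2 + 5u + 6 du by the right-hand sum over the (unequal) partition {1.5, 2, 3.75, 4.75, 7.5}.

Subinterval widths: 0.5, 1.75, 1, 2.75.
Right endpoints: 2, 3.75, 4.75, 7.5.
f(2) = 56, f(3.75) = 214.59375, f(4.75) = 379.46875, f(7.5) = 1224.75.
Sum = Σ Δu_i · f(u_i).
Sum = 4151.0703125.

4151.0703125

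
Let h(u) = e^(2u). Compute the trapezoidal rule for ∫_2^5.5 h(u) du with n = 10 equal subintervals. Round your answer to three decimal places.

Δu = (5.5 − 2)/10 = 0.35.
h(2) ≈ 54.598, h(2.35) ≈ 109.947, h(2.7) ≈ 221.406, h(3.05) ≈ 445.858, h(3.4) ≈ 897.847, h(3.75) ≈ 1808.042, h(4.1) ≈ 3640.950, h(4.45) ≈ 7331.974, h(4.8) ≈ 14764.782, h(5.15) ≈ 29732.619, h(5.5) ≈ 59874.142.
T_10 = (Δu/2)·[h(u_0) + 2h(u_1) + ... + 2h(u_{9}) + h(u_10)].
Sum ≈ 31121.228.

31121.228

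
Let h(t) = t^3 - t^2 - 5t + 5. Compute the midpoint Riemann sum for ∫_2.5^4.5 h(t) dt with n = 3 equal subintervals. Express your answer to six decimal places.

Δt = (4.5 − 2.5)/3 = 2/3.
Midpoints: 17/6, 3.5, 25/6.
h(17/6) = 1199/216, h(3.5) = 18.125, h(25/6) = 8455/216.
Sum = Δt · [h(17/6) + h(3.5) + h(25/6)].
Sum ≈ 41.879630.

41.879630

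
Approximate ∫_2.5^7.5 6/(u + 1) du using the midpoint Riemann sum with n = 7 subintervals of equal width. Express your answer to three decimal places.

Δu = (7.5 − 2.5)/7 = 5/7.
Midpoints: 20/7, 25/7, 30/7, 5, 40/7, 45/7, 50/7.
f(20/7) = 14/9, f(25/7) = 1.3125, f(30/7) = 42/37, f(5) = 1, f(40/7) = 42/47, f(45/7) = 21/26, f(50/7) = 14/19.
Sum = Δu · [f(20/7) + f(25/7) + f(30/7) + ...].
Sum ≈ 5.315.

5.315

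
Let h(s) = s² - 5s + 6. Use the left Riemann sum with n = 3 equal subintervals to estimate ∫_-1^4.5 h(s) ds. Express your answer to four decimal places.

Δs = (4.5 − (-1))/3 = 11/6.
Left endpoints: -1, 5/6, 8/3.
h(-1) = 12, h(5/6) = 91/36, h(8/3) = -2/9.
Sum = Δs · [h(-1) + h(5/6) + h(8/3)].
Sum ≈ 26.2269.

26.2269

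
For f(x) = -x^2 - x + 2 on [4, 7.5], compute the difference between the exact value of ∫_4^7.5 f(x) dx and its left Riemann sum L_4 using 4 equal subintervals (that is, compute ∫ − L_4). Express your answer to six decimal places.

Exact integral: ∫_4^7.5 f(x) dx ≈ -132.41666667.
L_4 = -113.72265625.
Error ≈ -132.41666667 − (-113.72265625) ≈ -18.694010.

-18.694010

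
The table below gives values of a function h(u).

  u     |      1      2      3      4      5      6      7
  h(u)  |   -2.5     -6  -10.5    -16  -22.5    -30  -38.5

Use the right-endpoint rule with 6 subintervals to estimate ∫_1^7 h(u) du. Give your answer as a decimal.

-123.5

Δu = 1.
Sum = 1·[(-6) + (-10.5) + (-16) + (-22.5) + (-30) + (-38.5)] = -123.5.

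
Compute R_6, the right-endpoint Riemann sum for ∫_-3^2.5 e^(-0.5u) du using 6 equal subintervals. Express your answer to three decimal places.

6.614

Δu = (2.5 − (-3))/6 = 11/12.
Right endpoints: -25/12, -7/6, -0.25, 2/3, 19/12, 2.5.
f(-25/12) ≈ 2.834, f(-7/6) ≈ 1.792, f(-0.25) ≈ 1.133, f(2/3) ≈ 0.717, f(19/12) ≈ 0.453, f(2.5) ≈ 0.287.
Sum = Δu · [f(-25/12) + f(-7/6) + f(-0.25) + ...].
Sum ≈ 6.614.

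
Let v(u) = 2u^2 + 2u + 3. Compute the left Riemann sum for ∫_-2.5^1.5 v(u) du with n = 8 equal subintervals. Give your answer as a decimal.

Δu = (1.5 − (-2.5))/8 = 0.5.
Left endpoints: -2.5, -2, -1.5, -1, -0.5, 0, 0.5, 1.
v(-2.5) = 10.5, v(-2) = 7, v(-1.5) = 4.5, v(-1) = 3, v(-0.5) = 2.5, v(0) = 3, v(0.5) = 4.5, v(1) = 7.
Sum = Δu · [v(-2.5) + v(-2) + v(-1.5) + ...].
Sum = 21.

21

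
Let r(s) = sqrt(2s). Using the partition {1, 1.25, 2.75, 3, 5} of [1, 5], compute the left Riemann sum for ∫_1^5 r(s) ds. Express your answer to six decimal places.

Subinterval widths: 0.25, 1.5, 0.25, 2.
Left endpoints: 1, 1.25, 2.75, 3.
r(1) ≈ 1.414214, r(1.25) ≈ 1.581139, r(2.75) ≈ 2.345208, r(3) ≈ 2.449490.
Sum = Σ Δs_i · r(s_i).
Sum ≈ 8.210543.

8.210543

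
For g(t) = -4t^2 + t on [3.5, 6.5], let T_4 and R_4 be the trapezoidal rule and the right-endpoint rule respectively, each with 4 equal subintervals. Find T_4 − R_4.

T_4 = -295.125.
R_4 = -339.
T_4 − R_4 = 43.875.

43.875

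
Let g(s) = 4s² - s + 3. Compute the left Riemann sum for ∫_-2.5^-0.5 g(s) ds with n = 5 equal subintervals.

Δs = (-0.5 − (-2.5))/5 = 0.4.
Left endpoints: -2.5, -2.1, -1.7, -1.3, -0.9.
g(-2.5) = 30.5, g(-2.1) = 22.74, g(-1.7) = 16.26, g(-1.3) = 11.06, g(-0.9) = 7.14.
Sum = Δs · [g(-2.5) + g(-2.1) + g(-1.7) + g(-1.3) + g(-0.9)].
Sum = 35.08.

35.08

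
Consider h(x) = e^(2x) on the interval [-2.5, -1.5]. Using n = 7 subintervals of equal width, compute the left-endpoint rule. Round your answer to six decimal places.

Δx = (-1.5 − (-2.5))/7 = 1/7.
Left endpoints: -2.5, -33/14, -31/14, -29/14, -27/14, -25/14, -23/14.
h(-2.5) ≈ 0.006738, h(-33/14) ≈ 0.008966, h(-31/14) ≈ 0.011932, h(-29/14) ≈ 0.015877, h(-27/14) ≈ 0.021128, h(-25/14) ≈ 0.028116, h(-23/14) ≈ 0.037414.
Sum = Δx · [h(-2.5) + h(-33/14) + h(-31/14) + ...].
Sum ≈ 0.018596.

0.018596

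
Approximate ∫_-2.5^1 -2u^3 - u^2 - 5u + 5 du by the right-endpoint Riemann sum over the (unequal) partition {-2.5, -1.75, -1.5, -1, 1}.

Subinterval widths: 0.75, 0.25, 0.5, 2.
Right endpoints: -1.75, -1.5, -1, 1.
f(-1.75) = 21.40625, f(-1.5) = 17, f(-1) = 11, f(1) = -3.
Sum = Σ Δu_i · f(u_i).
Sum = 19.8046875.

19.8046875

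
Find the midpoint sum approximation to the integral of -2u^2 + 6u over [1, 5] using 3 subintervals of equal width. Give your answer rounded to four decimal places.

-9.4815

Δu = (5 − 1)/3 = 4/3.
Midpoints: 5/3, 3, 13/3.
f(5/3) = 40/9, f(3) = 0, f(13/3) = -104/9.
Sum = Δu · [f(5/3) + f(3) + f(13/3)].
Sum ≈ -9.4815.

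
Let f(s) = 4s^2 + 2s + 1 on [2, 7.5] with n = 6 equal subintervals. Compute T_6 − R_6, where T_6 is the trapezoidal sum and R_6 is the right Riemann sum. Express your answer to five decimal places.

-100.83333

T_6 ≈ 612.6643519.
R_6 ≈ 713.4976852.
T_6 − R_6 ≈ -100.83333.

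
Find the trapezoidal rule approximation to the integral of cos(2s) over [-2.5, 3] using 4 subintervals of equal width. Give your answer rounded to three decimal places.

-0.169

Δs = (3 − (-2.5))/4 = 1.375.
f(-2.5) ≈ 0.284, f(-1.125) ≈ -0.628, f(0.25) ≈ 0.878, f(1.625) ≈ -0.994, f(3) ≈ 0.960.
T_4 = (Δs/2)·[f(s_0) + 2f(s_1) + 2f(s_2) + 2f(s_3) + f(s_4)].
Sum ≈ -0.169.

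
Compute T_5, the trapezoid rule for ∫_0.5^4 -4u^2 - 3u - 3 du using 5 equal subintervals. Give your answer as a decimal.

Δu = (4 − 0.5)/5 = 0.7.
f(0.5) = -5.5, f(1.2) = -12.36, f(1.9) = -23.14, f(2.6) = -37.84, f(3.3) = -56.46, f(4) = -79.
T_5 = (Δu/2)·[f(u_0) + 2f(u_1) + ... + 2f(u_{4}) + f(u_5)].
Sum = -120.435.

-120.435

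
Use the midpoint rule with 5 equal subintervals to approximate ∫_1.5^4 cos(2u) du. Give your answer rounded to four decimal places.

Δu = (4 − 1.5)/5 = 0.5.
Midpoints: 1.75, 2.25, 2.75, 3.25, 3.75.
f(1.75) ≈ -0.9365, f(2.25) ≈ -0.2108, f(2.75) ≈ 0.7087, f(3.25) ≈ 0.9766, f(3.75) ≈ 0.3466.
Sum = Δu · [f(1.75) + f(2.25) + f(2.75) + f(3.25) + f(3.75)].
Sum ≈ 0.4423.

0.4423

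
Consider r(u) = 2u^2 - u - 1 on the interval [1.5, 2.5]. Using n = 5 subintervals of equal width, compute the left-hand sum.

Δu = (2.5 − 1.5)/5 = 0.2.
Left endpoints: 1.5, 1.7, 1.9, 2.1, 2.3.
r(1.5) = 2, r(1.7) = 3.08, r(1.9) = 4.32, r(2.1) = 5.72, r(2.3) = 7.28.
Sum = Δu · [r(1.5) + r(1.7) + r(1.9) + r(2.1) + r(2.3)].
Sum = 4.48.

4.48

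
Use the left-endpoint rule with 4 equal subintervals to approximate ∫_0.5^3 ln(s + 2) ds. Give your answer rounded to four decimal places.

Δs = (3 − 0.5)/4 = 0.625.
Left endpoints: 0.5, 1.125, 1.75, 2.375.
f(0.5) ≈ 0.9163, f(1.125) ≈ 1.1394, f(1.75) ≈ 1.3218, f(2.375) ≈ 1.4759.
Sum = Δs · [f(0.5) + f(1.125) + f(1.75) + f(2.375)].
Sum ≈ 3.0334.

3.0334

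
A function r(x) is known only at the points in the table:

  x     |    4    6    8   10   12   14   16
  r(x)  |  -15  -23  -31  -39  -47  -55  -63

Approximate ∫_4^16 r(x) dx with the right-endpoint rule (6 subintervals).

Δx = 2.
Sum = 2·[(-23) + (-31) + (-39) + (-47) + (-55) + (-63)] = -516.

-516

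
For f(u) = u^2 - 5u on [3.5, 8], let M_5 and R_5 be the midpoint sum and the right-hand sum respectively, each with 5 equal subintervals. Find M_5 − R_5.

-14.07375

M_5 = 26.69625.
R_5 = 40.77.
M_5 − R_5 = -14.07375.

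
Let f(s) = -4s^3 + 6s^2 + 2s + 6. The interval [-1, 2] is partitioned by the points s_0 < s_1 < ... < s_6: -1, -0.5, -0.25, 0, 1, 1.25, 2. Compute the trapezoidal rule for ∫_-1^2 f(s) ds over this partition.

23.390625

Subinterval widths: 0.5, 0.25, 0.25, 1, 0.25, 0.75.
f(-1) = 14, f(-0.5) = 7, f(-0.25) = 5.9375, f(0) = 6, f(1) = 10, f(1.25) = 10.0625, f(2) = 2.
On each subinterval the trapezoid contributes (Δs_i/2)·[f(s_{i-1}) + f(s_i)].
Sum = 23.390625.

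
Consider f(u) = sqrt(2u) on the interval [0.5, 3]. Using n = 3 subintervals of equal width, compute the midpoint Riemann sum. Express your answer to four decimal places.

4.5816

Δu = (3 − 0.5)/3 = 5/6.
Midpoints: 11/12, 1.75, 31/12.
f(11/12) ≈ 1.3540, f(1.75) ≈ 1.8708, f(31/12) ≈ 2.2730.
Sum = Δu · [f(11/12) + f(1.75) + f(31/12)].
Sum ≈ 4.5816.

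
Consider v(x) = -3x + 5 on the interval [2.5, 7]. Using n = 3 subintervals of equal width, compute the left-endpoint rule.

Δx = (7 − 2.5)/3 = 1.5.
Left endpoints: 2.5, 4, 5.5.
v(2.5) = -2.5, v(4) = -7, v(5.5) = -11.5.
Sum = Δx · [v(2.5) + v(4) + v(5.5)].
Sum = -31.5.

-31.5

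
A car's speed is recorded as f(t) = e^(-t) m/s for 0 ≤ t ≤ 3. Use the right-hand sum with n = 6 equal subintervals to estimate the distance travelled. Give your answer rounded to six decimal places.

Δt = (3 − 0)/6 = 0.5.
Right endpoints: 0.5, 1, 1.5, 2, 2.5, 3.
f(0.5) ≈ 0.606531, f(1) ≈ 0.367879, f(1.5) ≈ 0.223130, f(2) ≈ 0.135335, f(2.5) ≈ 0.082085, f(3) ≈ 0.049787.
Sum = Δt · [f(0.5) + f(1) + f(1.5) + ...].
Sum ≈ 0.732374.

0.732374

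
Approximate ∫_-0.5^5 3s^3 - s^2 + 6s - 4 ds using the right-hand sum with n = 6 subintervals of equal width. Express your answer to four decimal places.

Δs = (5 − (-0.5))/6 = 11/12.
Right endpoints: 5/12, 4/3, 2.25, 19/6, 49/12, 5.
f(5/12) = -839/576, f(4/3) = 28/3, f(2.25) = 38.609375, f(19/6) = 7217/72, f(49/12) = 208.078125, f(5) = 376.
Sum = Δs · [f(5/12) + f(4/3) + f(2.25) + ...].
Sum ≈ 669.9003.

669.9003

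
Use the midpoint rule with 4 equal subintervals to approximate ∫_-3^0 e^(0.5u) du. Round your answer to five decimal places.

Δu = (0 − (-3))/4 = 0.75.
Midpoints: -2.625, -1.875, -1.125, -0.375.
f(-2.625) ≈ 0.26915, f(-1.875) ≈ 0.39161, f(-1.125) ≈ 0.56978, f(-0.375) ≈ 0.82903.
Sum = Δu · [f(-2.625) + f(-1.875) + f(-1.125) + f(-0.375)].
Sum ≈ 1.54467.

1.54467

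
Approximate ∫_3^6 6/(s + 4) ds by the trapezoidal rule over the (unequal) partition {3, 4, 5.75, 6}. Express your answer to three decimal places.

2.150

Subinterval widths: 1, 1.75, 0.25.
f(3) = 6/7, f(4) = 0.75, f(5.75) = 8/13, f(6) = 0.6.
On each subinterval the trapezoid contributes (Δs_i/2)·[f(s_{i-1}) + f(s_i)].
Sum ≈ 2.150.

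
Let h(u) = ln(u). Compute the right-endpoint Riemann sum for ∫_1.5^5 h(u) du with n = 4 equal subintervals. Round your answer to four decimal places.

4.4364

Δu = (5 − 1.5)/4 = 0.875.
Right endpoints: 2.375, 3.25, 4.125, 5.
h(2.375) ≈ 0.8650, h(3.25) ≈ 1.1787, h(4.125) ≈ 1.4171, h(5) ≈ 1.6094.
Sum = Δu · [h(2.375) + h(3.25) + h(4.125) + h(5)].
Sum ≈ 4.4364.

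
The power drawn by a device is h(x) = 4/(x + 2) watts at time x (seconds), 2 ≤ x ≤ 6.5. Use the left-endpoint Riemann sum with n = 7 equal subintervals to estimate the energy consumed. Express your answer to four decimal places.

Δx = (6.5 − 2)/7 = 9/14.
Left endpoints: 2, 37/14, 23/7, 55/14, 32/7, 73/14, 41/7.
h(2) = 1, h(37/14) = 56/65, h(23/7) = 28/37, h(55/14) = 56/83, h(32/7) = 14/23, h(73/14) = 56/101, h(41/7) = 28/55.
Sum = Δx · [h(2) + h(37/14) + h(23/7) + ...].
Sum ≈ 3.1919.

3.1919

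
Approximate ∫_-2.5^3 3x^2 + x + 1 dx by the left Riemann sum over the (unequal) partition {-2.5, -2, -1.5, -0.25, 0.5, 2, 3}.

Subinterval widths: 0.5, 0.5, 1.25, 0.75, 1.5, 1.
Left endpoints: -2.5, -2, -1.5, -0.25, 0.5, 2.
f(-2.5) = 17.25, f(-2) = 11, f(-1.5) = 6.25, f(-0.25) = 0.9375, f(0.5) = 2.25, f(2) = 15.
Sum = Σ Δx_i · f(x_i).
Sum = 41.015625.

41.015625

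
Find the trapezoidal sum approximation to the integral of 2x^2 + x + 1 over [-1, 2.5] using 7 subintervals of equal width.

Δx = (2.5 − (-1))/7 = 0.5.
f(-1) = 2, f(-0.5) = 1, f(0) = 1, f(0.5) = 2, f(1) = 4, f(1.5) = 7, f(2) = 11, f(2.5) = 16.
T_7 = (Δx/2)·[f(x_0) + 2f(x_1) + ... + 2f(x_{6}) + f(x_7)].
Sum = 17.5.

17.5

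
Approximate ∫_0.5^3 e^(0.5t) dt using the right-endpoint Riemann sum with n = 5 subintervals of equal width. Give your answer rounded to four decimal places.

Δt = (3 − 0.5)/5 = 0.5.
Right endpoints: 1, 1.5, 2, 2.5, 3.
f(1) ≈ 1.6487, f(1.5) ≈ 2.1170, f(2) ≈ 2.7183, f(2.5) ≈ 3.4903, f(3) ≈ 4.4817.
Sum = Δt · [f(1) + f(1.5) + f(2) + f(2.5) + f(3)].
Sum ≈ 7.2280.

7.2280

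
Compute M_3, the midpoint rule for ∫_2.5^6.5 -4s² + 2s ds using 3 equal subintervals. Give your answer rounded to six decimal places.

-306.962963

Δs = (6.5 − 2.5)/3 = 4/3.
Midpoints: 19/6, 4.5, 35/6.
f(19/6) = -304/9, f(4.5) = -72, f(35/6) = -1120/9.
Sum = Δs · [f(19/6) + f(4.5) + f(35/6)].
Sum ≈ -306.962963.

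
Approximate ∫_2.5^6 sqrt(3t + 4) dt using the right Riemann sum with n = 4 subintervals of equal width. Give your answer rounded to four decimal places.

Δt = (6 − 2.5)/4 = 0.875.
Right endpoints: 3.375, 4.25, 5.125, 6.
f(3.375) ≈ 3.7583, f(4.25) ≈ 4.0927, f(5.125) ≈ 4.4017, f(6) ≈ 4.6904.
Sum = Δt · [f(3.375) + f(4.25) + f(5.125) + f(6)].
Sum ≈ 14.8252.

14.8252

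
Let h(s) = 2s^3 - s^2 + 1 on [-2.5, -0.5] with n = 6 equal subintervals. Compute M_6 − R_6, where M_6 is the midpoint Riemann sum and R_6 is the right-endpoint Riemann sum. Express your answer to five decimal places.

-5.61111

M_6 ≈ -22.4814815.
R_6 ≈ -16.8703704.
M_6 − R_6 ≈ -5.61111.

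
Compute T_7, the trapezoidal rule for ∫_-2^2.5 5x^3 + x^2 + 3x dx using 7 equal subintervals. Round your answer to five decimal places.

41.55038

Δx = (2.5 − (-2))/7 = 9/14.
f(-2) = -42, f(-19/14) = -40413/2744, f(-5/7) = -1185/343, f(-1/14) = -579/2744, f(4/7) = 1020/343, f(17/14) = 38607/2744, f(13/7) = 14079/343, f(2.5) = 91.875.
T_7 = (Δx/2)·[f(x_0) + 2f(x_1) + ... + 2f(x_{6}) + f(x_7)].
Sum ≈ 41.55038.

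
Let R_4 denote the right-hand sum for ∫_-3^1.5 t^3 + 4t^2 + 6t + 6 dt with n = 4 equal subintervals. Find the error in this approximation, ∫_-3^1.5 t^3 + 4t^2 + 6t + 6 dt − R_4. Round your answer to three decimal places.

-18.747

Exact integral: ∫_-3^1.5 f(t) dt = 28.265625.
R_4 ≈ 47.01270.
Error ≈ 28.265625 − 47.01270 ≈ -18.747.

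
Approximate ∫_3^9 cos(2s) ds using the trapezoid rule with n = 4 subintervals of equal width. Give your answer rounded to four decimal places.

-0.0251

Δs = (9 − 3)/4 = 1.5.
f(3) ≈ 0.9602, f(4.5) ≈ -0.9111, f(6) ≈ 0.8439, f(7.5) ≈ -0.7597, f(9) ≈ 0.6603.
T_4 = (Δs/2)·[f(s_0) + 2f(s_1) + 2f(s_2) + 2f(s_3) + f(s_4)].
Sum ≈ -0.0251.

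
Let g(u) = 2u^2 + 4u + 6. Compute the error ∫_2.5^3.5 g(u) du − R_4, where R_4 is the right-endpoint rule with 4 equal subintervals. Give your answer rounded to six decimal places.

Exact integral: ∫_2.5^3.5 g(u) du ≈ 36.16666667.
R_4 = 38.1875.
Error ≈ 36.16666667 − 38.1875 ≈ -2.020833.

-2.020833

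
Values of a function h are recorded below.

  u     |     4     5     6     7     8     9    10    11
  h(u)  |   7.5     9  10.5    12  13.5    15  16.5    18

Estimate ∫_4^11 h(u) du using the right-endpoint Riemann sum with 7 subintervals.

Δu = 1.
Sum = 1·[9 + 10.5 + 12 + 13.5 + 15 + 16.5 + 18] = 94.5.

94.5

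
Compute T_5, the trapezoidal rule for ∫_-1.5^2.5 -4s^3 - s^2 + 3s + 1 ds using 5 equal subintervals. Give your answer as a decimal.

-33.32

Δs = (2.5 − (-1.5))/5 = 0.8.
f(-1.5) = 7.75, f(-0.7) = -0.218, f(0.1) = 1.286, f(0.9) = -0.026, f(1.7) = -16.442, f(2.5) = -60.25.
T_5 = (Δs/2)·[f(s_0) + 2f(s_1) + ... + 2f(s_{4}) + f(s_5)].
Sum = -33.32.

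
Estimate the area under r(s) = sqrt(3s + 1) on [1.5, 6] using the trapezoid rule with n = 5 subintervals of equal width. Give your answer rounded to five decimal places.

Δs = (6 − 1.5)/5 = 0.9.
r(1.5) ≈ 2.34521, r(2.4) ≈ 2.86356, r(3.3) ≈ 3.30151, r(4.2) ≈ 3.68782, r(5.1) ≈ 4.03733, r(6) ≈ 4.35890.
T_5 = (Δs/2)·[r(s_0) + 2r(s_1) + ... + 2r(s_{4}) + r(s_5)].
Sum ≈ 15.51805.

15.51805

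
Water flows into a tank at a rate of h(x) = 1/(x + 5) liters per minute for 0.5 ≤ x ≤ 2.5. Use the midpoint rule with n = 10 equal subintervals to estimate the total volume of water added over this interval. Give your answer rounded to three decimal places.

0.310

Δx = (2.5 − 0.5)/10 = 0.2.
Midpoints: 0.6, 0.8, 1, 1.2, 1.4, 1.6, 1.8, 2, 2.2, 2.4.
h(0.6) = 5/28, h(0.8) = 5/29, h(1) = 1/6, h(1.2) = 5/31, h(1.4) = 0.15625, h(1.6) = 5/33, h(1.8) = 5/34, h(2) = 1/7, h(2.2) = 5/36, h(2.4) = 5/37.
Sum = Δx · [h(0.6) + h(0.8) + h(1) + ...].
Sum ≈ 0.310.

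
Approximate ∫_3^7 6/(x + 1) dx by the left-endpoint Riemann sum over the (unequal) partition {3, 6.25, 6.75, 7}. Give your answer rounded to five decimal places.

Subinterval widths: 3.25, 0.5, 0.25.
Left endpoints: 3, 6.25, 6.75.
f(3) = 1.5, f(6.25) = 24/29, f(6.75) = 24/31.
Sum = Σ Δx_i · f(x_i).
Sum ≈ 5.48234.

5.48234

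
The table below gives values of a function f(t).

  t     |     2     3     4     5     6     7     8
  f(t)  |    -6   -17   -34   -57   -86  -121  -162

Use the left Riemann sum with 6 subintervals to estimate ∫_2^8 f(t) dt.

-321

Δt = 1.
Sum = 1·[(-6) + (-17) + (-34) + (-57) + (-86) + (-121)] = -321.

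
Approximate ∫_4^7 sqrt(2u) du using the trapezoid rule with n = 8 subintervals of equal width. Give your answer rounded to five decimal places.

9.91758

Δu = (7 − 4)/8 = 0.375.
f(4) ≈ 2.82843, f(4.375) ≈ 2.95804, f(4.75) ≈ 3.08221, f(5.125) ≈ 3.20156, f(5.5) ≈ 3.31662, f(5.875) ≈ 3.42783, f(6.25) ≈ 3.53553, f(6.625) ≈ 3.64005, f(7) ≈ 3.74166.
T_8 = (Δu/2)·[f(u_0) + 2f(u_1) + ... + 2f(u_{7}) + f(u_8)].
Sum ≈ 9.91758.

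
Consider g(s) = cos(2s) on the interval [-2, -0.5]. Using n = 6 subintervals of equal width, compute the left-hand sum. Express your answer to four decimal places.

-0.9317

Δs = (-0.5 − (-2))/6 = 0.25.
Left endpoints: -2, -1.75, -1.5, -1.25, -1, -0.75.
g(-2) ≈ -0.6536, g(-1.75) ≈ -0.9365, g(-1.5) ≈ -0.9900, g(-1.25) ≈ -0.8011, g(-1) ≈ -0.4161, g(-0.75) ≈ 0.0707.
Sum = Δs · [g(-2) + g(-1.75) + g(-1.5) + ...].
Sum ≈ -0.9317.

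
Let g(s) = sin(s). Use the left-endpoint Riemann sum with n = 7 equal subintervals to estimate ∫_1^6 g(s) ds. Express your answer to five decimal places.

-0.00155

Δs = (6 − 1)/7 = 5/7.
Left endpoints: 1, 12/7, 17/7, 22/7, 27/7, 32/7, 37/7.
g(1) ≈ 0.84147, g(12/7) ≈ 0.98972, g(17/7) ≈ 0.65412, g(22/7) ≈ -0.00126, g(27/7) ≈ -0.65603, g(32/7) ≈ -0.99008, g(37/7) ≈ -0.84010.
Sum = Δs · [g(1) + g(12/7) + g(17/7) + ...].
Sum ≈ -0.00155.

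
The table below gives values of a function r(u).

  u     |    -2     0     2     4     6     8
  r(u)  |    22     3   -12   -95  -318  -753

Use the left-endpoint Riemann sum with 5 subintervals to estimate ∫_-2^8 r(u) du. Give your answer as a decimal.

Δu = 2.
Sum = 2·[22 + 3 + (-12) + (-95) + (-318)] = -800.

-800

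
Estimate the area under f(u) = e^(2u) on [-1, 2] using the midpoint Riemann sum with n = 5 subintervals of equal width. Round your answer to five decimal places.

Δu = (2 − (-1))/5 = 0.6.
Midpoints: -0.7, -0.1, 0.5, 1.1, 1.7.
f(-0.7) ≈ 0.24660, f(-0.1) ≈ 0.81873, f(0.5) ≈ 2.71828, f(1.1) ≈ 9.02501, f(1.7) ≈ 29.96410.
Sum = Δu · [f(-0.7) + f(-0.1) + f(0.5) + f(1.1) + f(1.7)].
Sum ≈ 25.66363.

25.66363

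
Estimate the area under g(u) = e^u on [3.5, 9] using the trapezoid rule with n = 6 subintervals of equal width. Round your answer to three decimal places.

8627.294

Δu = (9 − 3.5)/6 = 11/12.
g(3.5) ≈ 33.115, g(53/12) ≈ 82.820, g(16/3) ≈ 207.127, g(6.25) ≈ 518.013, g(43/6) ≈ 1295.519, g(97/12) ≈ 3240.015, g(9) ≈ 8103.084.
T_6 = (Δu/2)·[g(u_0) + 2g(u_1) + ... + 2g(u_{5}) + g(u_6)].
Sum ≈ 8627.294.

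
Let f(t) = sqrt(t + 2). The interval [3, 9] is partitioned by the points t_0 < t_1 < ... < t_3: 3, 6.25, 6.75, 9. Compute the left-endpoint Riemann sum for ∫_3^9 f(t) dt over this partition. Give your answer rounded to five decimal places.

15.35895

Subinterval widths: 3.25, 0.5, 2.25.
Left endpoints: 3, 6.25, 6.75.
f(3) ≈ 2.23607, f(6.25) ≈ 2.87228, f(6.75) ≈ 2.95804.
Sum = Σ Δt_i · f(t_i).
Sum ≈ 15.35895.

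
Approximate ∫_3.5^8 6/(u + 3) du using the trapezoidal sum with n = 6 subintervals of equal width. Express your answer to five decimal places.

Δu = (8 − 3.5)/6 = 0.75.
f(3.5) = 12/13, f(4.25) = 24/29, f(5) = 0.75, f(5.75) = 24/35, f(6.5) = 12/19, f(7.25) = 24/41, f(8) = 6/11.
T_6 = (Δu/2)·[f(u_0) + 2f(u_1) + ... + 2f(u_{5}) + f(u_6)].
Sum ≈ 3.16088.

3.16088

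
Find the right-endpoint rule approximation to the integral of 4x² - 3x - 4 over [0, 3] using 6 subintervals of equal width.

Δx = (3 − 0)/6 = 0.5.
Right endpoints: 0.5, 1, 1.5, 2, 2.5, 3.
f(0.5) = -4.5, f(1) = -3, f(1.5) = 0.5, f(2) = 6, f(2.5) = 13.5, f(3) = 23.
Sum = Δx · [f(0.5) + f(1) + f(1.5) + ...].
Sum = 17.75.

17.75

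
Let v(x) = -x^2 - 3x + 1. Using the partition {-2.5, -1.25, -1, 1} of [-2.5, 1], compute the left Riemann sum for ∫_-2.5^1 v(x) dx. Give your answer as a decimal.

Subinterval widths: 1.25, 0.25, 2.
Left endpoints: -2.5, -1.25, -1.
v(-2.5) = 2.25, v(-1.25) = 3.1875, v(-1) = 3.
Sum = Σ Δx_i · v(x_i).
Sum = 9.609375.

9.609375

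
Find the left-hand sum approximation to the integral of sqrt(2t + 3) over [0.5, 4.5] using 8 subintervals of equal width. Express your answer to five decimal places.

10.81932

Δt = (4.5 − 0.5)/8 = 0.5.
Left endpoints: 0.5, 1, 1.5, 2, 2.5, 3, 3.5, 4.
f(0.5) ≈ 2.00000, f(1) ≈ 2.23607, f(1.5) ≈ 2.44949, f(2) ≈ 2.64575, f(2.5) ≈ 2.82843, f(3) ≈ 3.00000, f(3.5) ≈ 3.16228, f(4) ≈ 3.31662.
Sum = Δt · [f(0.5) + f(1) + f(1.5) + ...].
Sum ≈ 10.81932.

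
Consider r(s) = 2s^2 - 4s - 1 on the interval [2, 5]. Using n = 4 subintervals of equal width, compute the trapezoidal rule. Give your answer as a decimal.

33.5625

Δs = (5 − 2)/4 = 0.75.
r(2) = -1, r(2.75) = 3.125, r(3.5) = 9.5, r(4.25) = 18.125, r(5) = 29.
T_4 = (Δs/2)·[r(s_0) + 2r(s_1) + 2r(s_2) + 2r(s_3) + r(s_4)].
Sum = 33.5625.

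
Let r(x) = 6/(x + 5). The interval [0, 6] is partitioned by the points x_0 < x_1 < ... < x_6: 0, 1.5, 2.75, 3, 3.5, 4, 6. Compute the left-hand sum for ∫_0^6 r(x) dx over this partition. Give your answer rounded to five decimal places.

Subinterval widths: 1.5, 1.25, 0.25, 0.5, 0.5, 2.
Left endpoints: 0, 1.5, 2.75, 3, 3.5, 4.
r(0) = 1.2, r(1.5) = 12/13, r(2.75) = 24/31, r(3) = 0.75, r(3.5) = 12/17, r(4) = 2/3.
Sum = Σ Δx_i · r(x_i).
Sum ≈ 5.20867.

5.20867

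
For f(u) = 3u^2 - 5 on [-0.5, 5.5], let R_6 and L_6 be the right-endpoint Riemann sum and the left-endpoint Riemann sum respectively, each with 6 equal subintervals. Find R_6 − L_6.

R_6 = 184.5.
L_6 = 94.5.
R_6 − L_6 = 90.

90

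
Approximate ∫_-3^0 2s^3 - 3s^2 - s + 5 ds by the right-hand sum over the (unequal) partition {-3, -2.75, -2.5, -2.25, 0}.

Subinterval widths: 0.25, 0.25, 0.25, 2.25.
Right endpoints: -2.75, -2.5, -2.25, 0.
f(-2.75) = -56.53125, f(-2.5) = -42.5, f(-2.25) = -30.71875, f(0) = 5.
Sum = Σ Δs_i · f(s_i).
Sum = -21.1875.

-21.1875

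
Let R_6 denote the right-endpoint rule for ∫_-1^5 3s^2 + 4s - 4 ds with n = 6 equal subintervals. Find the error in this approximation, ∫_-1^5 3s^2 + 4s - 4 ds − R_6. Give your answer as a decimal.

-51

Exact integral: ∫_-1^5 f(s) ds = 150.
R_6 = 201.
Error = 150 − 201 = -51.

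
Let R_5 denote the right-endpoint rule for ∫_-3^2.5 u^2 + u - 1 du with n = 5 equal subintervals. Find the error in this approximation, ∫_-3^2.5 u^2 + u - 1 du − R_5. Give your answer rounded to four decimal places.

-2.6217

Exact integral: ∫_-3^2.5 f(u) du ≈ 7.333333.
R_5 = 9.955.
Error ≈ 7.333333 − 9.955 ≈ -2.6217.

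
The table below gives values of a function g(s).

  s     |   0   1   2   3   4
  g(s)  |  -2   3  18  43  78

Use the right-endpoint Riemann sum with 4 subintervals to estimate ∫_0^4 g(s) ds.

142

Δs = 1.
Sum = 1·[3 + 18 + 43 + 78] = 142.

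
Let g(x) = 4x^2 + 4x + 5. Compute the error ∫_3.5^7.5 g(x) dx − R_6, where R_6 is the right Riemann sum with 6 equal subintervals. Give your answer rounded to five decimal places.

Exact integral: ∫_3.5^7.5 g(x) dx ≈ 613.3333333.
R_6 ≈ 678.5185185.
Error ≈ 613.3333333 − 678.5185185 ≈ -65.18519.

-65.18519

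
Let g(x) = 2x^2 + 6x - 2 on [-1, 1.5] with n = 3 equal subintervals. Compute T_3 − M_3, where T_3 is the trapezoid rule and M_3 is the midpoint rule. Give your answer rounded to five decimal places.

0.86806

T_3 ≈ 2.2453704.
M_3 ≈ 1.3773148.
T_3 − M_3 ≈ 0.86806.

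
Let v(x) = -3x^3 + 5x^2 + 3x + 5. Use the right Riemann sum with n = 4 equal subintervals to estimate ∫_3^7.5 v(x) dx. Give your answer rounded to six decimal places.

-2126.768555

Δx = (7.5 − 3)/4 = 1.125.
Right endpoints: 4.125, 5.25, 6.375, 7.5.
v(4.125) = -55355/512, v(5.25) = -275.546875, v(6.375) = -281561/512, v(7.5) = -956.875.
Sum = Δx · [v(4.125) + v(5.25) + v(6.375) + v(7.5)].
Sum ≈ -2126.768555.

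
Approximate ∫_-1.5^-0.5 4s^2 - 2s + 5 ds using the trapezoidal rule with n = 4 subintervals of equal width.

Δs = (-0.5 − (-1.5))/4 = 0.25.
f(-1.5) = 17, f(-1.25) = 13.75, f(-1) = 11, f(-0.75) = 8.75, f(-0.5) = 7.
T_4 = (Δs/2)·[f(s_0) + 2f(s_1) + 2f(s_2) + 2f(s_3) + f(s_4)].
Sum = 11.375.

11.375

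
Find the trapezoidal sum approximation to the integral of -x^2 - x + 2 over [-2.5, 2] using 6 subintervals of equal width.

1.828125

Δx = (2 − (-2.5))/6 = 0.75.
f(-2.5) = -1.75, f(-1.75) = 0.6875, f(-1) = 2, f(-0.25) = 2.1875, f(0.5) = 1.25, f(1.25) = -0.8125, f(2) = -4.
T_6 = (Δx/2)·[f(x_0) + 2f(x_1) + ... + 2f(x_{5}) + f(x_6)].
Sum = 1.828125.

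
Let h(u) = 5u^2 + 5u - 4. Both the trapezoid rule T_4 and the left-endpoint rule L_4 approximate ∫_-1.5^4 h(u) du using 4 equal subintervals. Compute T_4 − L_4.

66.171875

T_4 = 133.33203125.
L_4 = 67.16015625.
T_4 − L_4 = 66.171875.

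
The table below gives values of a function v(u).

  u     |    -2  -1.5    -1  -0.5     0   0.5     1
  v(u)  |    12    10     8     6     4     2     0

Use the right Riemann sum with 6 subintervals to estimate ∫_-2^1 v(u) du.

15

Δu = 0.5.
Sum = 0.5·[10 + 8 + 6 + 4 + 2 + 0] = 15.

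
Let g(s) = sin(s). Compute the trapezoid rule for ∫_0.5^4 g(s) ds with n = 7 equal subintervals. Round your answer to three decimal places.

1.499

Δs = (4 − 0.5)/7 = 0.5.
g(0.5) ≈ 0.479, g(1) ≈ 0.841, g(1.5) ≈ 0.997, g(2) ≈ 0.909, g(2.5) ≈ 0.598, g(3) ≈ 0.141, g(3.5) ≈ -0.351, g(4) ≈ -0.757.
T_7 = (Δs/2)·[g(s_0) + 2g(s_1) + ... + 2g(s_{6}) + g(s_7)].
Sum ≈ 1.499.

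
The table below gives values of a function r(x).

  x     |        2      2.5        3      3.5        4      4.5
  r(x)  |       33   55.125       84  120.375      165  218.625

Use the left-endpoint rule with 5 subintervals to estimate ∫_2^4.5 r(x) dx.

Δx = 0.5.
Sum = 0.5·[33 + 55.125 + 84 + 120.375 + 165] = 228.75.

228.75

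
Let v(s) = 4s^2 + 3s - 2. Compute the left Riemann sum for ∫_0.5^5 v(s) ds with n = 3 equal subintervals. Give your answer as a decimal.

Δs = (5 − 0.5)/3 = 1.5.
Left endpoints: 0.5, 2, 3.5.
v(0.5) = 0.5, v(2) = 20, v(3.5) = 57.5.
Sum = Δs · [v(0.5) + v(2) + v(3.5)].
Sum = 117.

117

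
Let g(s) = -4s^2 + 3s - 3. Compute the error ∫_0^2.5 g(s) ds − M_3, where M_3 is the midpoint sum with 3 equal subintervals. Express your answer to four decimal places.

Exact integral: ∫_0^2.5 g(s) ds ≈ -18.958333.
M_3 ≈ -18.379630.
Error ≈ -18.958333 − (-18.379630) ≈ -0.5787.

-0.5787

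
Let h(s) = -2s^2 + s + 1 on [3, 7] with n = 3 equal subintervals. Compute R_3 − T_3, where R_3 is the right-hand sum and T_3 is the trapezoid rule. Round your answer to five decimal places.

-50.66667

R_3 ≈ -239.7037037.
T_3 ≈ -189.0370370.
R_3 − T_3 ≈ -50.66667.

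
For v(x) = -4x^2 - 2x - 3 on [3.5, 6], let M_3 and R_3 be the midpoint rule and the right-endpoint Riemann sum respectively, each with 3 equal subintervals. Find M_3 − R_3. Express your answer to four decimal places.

43.4028

M_3 ≈ -261.504630.
R_3 ≈ -304.907407.
M_3 − R_3 ≈ 43.4028.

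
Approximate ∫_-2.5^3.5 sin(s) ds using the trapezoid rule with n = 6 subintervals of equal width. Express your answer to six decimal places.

0.123844

Δs = (3.5 − (-2.5))/6 = 1.
f(-2.5) ≈ -0.598472, f(-1.5) ≈ -0.997495, f(-0.5) ≈ -0.479426, f(0.5) ≈ 0.479426, f(1.5) ≈ 0.997495, f(2.5) ≈ 0.598472, f(3.5) ≈ -0.350783.
T_6 = (Δs/2)·[f(s_0) + 2f(s_1) + ... + 2f(s_{5}) + f(s_6)].
Sum ≈ 0.123844.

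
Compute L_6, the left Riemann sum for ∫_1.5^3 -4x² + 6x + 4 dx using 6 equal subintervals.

Δx = (3 − 1.5)/6 = 0.25.
Left endpoints: 1.5, 1.75, 2, 2.25, 2.5, 2.75.
f(1.5) = 4, f(1.75) = 2.25, f(2) = 0, f(2.25) = -2.75, f(2.5) = -6, f(2.75) = -9.75.
Sum = Δx · [f(1.5) + f(1.75) + f(2) + ...].
Sum = -3.0625.

-3.0625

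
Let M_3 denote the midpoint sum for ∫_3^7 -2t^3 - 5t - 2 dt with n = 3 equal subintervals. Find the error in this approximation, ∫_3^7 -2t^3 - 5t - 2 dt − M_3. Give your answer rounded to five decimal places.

Exact integral: ∫_3^7 f(t) dt = -1268.
M_3 ≈ -1250.2222222.
Error ≈ -1268 − (-1250.2222222) ≈ -17.77778.

-17.77778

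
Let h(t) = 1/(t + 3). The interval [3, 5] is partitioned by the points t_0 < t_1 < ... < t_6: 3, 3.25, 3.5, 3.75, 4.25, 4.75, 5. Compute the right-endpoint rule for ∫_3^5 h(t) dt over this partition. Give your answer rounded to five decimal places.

Subinterval widths: 0.25, 0.25, 0.25, 0.5, 0.5, 0.25.
Right endpoints: 3.25, 3.5, 3.75, 4.25, 4.75, 5.
h(3.25) = 0.16, h(3.5) = 2/13, h(3.75) = 4/27, h(4.25) = 4/29, h(4.75) = 4/31, h(5) = 0.125.
Sum = Σ Δt_i · h(t_i).
Sum ≈ 0.28023.

0.28023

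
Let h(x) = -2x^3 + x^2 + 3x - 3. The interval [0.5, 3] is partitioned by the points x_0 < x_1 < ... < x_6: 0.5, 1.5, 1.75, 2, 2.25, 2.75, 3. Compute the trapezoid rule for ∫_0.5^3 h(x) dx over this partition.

Subinterval widths: 1, 0.25, 0.25, 0.25, 0.5, 0.25.
h(0.5) = -1.5, h(1.5) = -3, h(1.75) = -5.40625, h(2) = -9, h(2.25) = -13.96875, h(2.75) = -28.78125, h(3) = -39.
On each subinterval the trapezoid contributes (Δx_i/2)·[h(x_{i-1}) + h(x_i)].
Sum = -27.1328125.

-27.1328125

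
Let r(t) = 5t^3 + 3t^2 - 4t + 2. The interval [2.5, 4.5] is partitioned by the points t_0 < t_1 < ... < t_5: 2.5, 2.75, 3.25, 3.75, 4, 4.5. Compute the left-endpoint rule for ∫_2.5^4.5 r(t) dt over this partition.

Subinterval widths: 0.25, 0.5, 0.5, 0.25, 0.5.
Left endpoints: 2.5, 2.75, 3.25, 3.75, 4.
r(2.5) = 88.875, r(2.75) = 117.671875, r(3.25) = 192.328125, r(3.75) = 292.859375, r(4) = 354.
Sum = Σ Δt_i · r(t_i).
Sum = 427.43359375.

427.43359375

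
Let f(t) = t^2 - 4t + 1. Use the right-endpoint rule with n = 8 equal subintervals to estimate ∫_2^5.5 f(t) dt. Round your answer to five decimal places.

6.58301

Δt = (5.5 − 2)/8 = 0.4375.
Right endpoints: 2.4375, 2.875, 3.3125, 3.75, 4.1875, 4.625, 5.0625, 5.5.
f(2.4375) = -2.80859375, f(2.875) = -2.234375, f(3.3125) = -1.27734375, f(3.75) = 0.0625, f(4.1875) = 1.78515625, f(4.625) = 3.890625, f(5.0625) = 6.37890625, f(5.5) = 9.25.
Sum = Δt · [f(2.4375) + f(2.875) + f(3.3125) + ...].
Sum ≈ 6.58301.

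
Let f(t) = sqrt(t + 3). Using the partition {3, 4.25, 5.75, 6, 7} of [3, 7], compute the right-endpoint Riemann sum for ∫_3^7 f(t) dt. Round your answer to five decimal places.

Subinterval widths: 1.25, 1.5, 0.25, 1.
Right endpoints: 4.25, 5.75, 6, 7.
f(4.25) ≈ 2.69258, f(5.75) ≈ 2.95804, f(6) ≈ 3.00000, f(7) ≈ 3.16228.
Sum = Σ Δt_i · f(t_i).
Sum ≈ 11.71507.

11.71507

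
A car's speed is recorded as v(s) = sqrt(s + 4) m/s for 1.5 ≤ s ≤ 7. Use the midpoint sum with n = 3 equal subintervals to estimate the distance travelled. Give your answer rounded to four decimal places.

15.7315

Δs = (7 − 1.5)/3 = 11/6.
Midpoints: 29/12, 4.25, 73/12.
v(29/12) ≈ 2.5331, v(4.25) ≈ 2.8723, v(73/12) ≈ 3.1754.
Sum = Δs · [v(29/12) + v(4.25) + v(73/12)].
Sum ≈ 15.7315.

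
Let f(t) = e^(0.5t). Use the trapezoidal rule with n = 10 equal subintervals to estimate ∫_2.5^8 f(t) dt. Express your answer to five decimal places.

102.85898

Δt = (8 − 2.5)/10 = 0.55.
f(2.5) ≈ 3.49034, f(3.05) ≈ 4.59514, f(3.6) ≈ 6.04965, f(4.15) ≈ 7.96455, f(4.7) ≈ 10.48557, f(5.25) ≈ 13.80457, f(5.8) ≈ 18.17415, f(6.35) ≈ 23.92682, f(6.9) ≈ 31.50039, f(7.45) ≈ 41.47123, f(8) ≈ 54.59815.
T_10 = (Δt/2)·[f(t_0) + 2f(t_1) + ... + 2f(t_{9}) + f(t_10)].
Sum ≈ 102.85898.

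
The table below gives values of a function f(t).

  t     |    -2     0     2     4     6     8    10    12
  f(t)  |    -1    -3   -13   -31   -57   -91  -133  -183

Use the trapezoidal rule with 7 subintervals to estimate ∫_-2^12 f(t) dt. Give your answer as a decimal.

-840

Δt = 2.
T_7 = (2/2)·[(-1) + 2·(-3) + 2·(-13) + 2·(-31) + 2·(-57) + 2·(-91) + 2·(-133) + (-183)] = -840.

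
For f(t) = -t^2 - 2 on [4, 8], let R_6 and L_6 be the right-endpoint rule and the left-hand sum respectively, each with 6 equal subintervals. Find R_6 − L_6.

R_6 ≈ -173.6296296.
L_6 ≈ -141.6296296.
R_6 − L_6 = -32.

-32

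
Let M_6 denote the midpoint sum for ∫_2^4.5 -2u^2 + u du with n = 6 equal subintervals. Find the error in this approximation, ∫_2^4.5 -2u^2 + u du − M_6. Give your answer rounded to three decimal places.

Exact integral: ∫_2^4.5 f(u) du ≈ -47.29167.
M_6 ≈ -47.21933.
Error ≈ -47.29167 − (-47.21933) ≈ -0.072.

-0.072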